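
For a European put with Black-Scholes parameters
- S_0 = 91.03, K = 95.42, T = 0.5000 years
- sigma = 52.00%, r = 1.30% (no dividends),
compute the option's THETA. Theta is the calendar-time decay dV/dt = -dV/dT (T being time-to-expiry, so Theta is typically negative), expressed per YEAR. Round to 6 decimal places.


Answer: Theta = -12.558343

Derivation:
d1 = 0.0734328283; d2 = -0.2942626980
phi(d1) = 0.3978681049; exp(-qT) = 1.0000000000; exp(-rT) = 0.9935210793
Theta = -S*exp(-qT)*phi(d1)*sigma/(2*sqrt(T)) + r*K*exp(-rT)*N(-d2) - q*S*exp(-qT)*N(-d1)
N(-d1) = 0.4707308475; N(-d2) = 0.6157214129; sqrt(T) = 0.7071067812
Term 1 = -91.0300 * 1.0000000000 * 0.3978681049 * 0.5200 / (2 * 0.7071067812) = -13.3171721493
Term 2 = 0.0130 * 95.4200 * 0.9935210793 * 0.6157214129 = 0.7588293282
Term 3 = 0 (no dividend yield, q = 0)
Theta = -13.3171721493 + (0.7588293282) + (0.0000000000) = -12.558343


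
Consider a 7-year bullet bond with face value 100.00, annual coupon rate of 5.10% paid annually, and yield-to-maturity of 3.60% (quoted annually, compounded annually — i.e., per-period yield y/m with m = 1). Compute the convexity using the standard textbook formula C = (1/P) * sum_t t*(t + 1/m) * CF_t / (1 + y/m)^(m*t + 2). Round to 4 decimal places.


Answer: Convexity = 43.3530

Derivation:
Coupon per period c = face * coupon_rate / m = 5.100000
Periods per year m = 1; per-period yield y/m = 0.036000
Number of cashflows N = 7
Cashflows (t years, CF_t, discount factor 1/(1+y/m)^(m*t), PV):
  t = 1.0000: CF_t = 5.100000, DF = 0.965251, PV = 4.922780
  t = 2.0000: CF_t = 5.100000, DF = 0.931709, PV = 4.751718
  t = 3.0000: CF_t = 5.100000, DF = 0.899333, PV = 4.586600
  t = 4.0000: CF_t = 5.100000, DF = 0.868082, PV = 4.427221
  t = 5.0000: CF_t = 5.100000, DF = 0.837917, PV = 4.273379
  t = 6.0000: CF_t = 5.100000, DF = 0.808801, PV = 4.124883
  t = 7.0000: CF_t = 105.100000, DF = 0.780696, PV = 82.051104
Price P = sum_t PV_t = 109.137685
Convexity numerator sum_t t*(t + 1/m) * CF_t / (1+y/m)^(m*t + 2):
  t = 1.0000: term = 9.173201
  t = 2.0000: term = 26.563323
  t = 3.0000: term = 51.280547
  t = 4.0000: term = 82.497662
  t = 5.0000: term = 119.446421
  t = 6.0000: term = 161.414083
  t = 7.0000: term = 4281.076065
Convexity = (1/P) * sum = 4731.451302 / 109.137685 = 43.353048


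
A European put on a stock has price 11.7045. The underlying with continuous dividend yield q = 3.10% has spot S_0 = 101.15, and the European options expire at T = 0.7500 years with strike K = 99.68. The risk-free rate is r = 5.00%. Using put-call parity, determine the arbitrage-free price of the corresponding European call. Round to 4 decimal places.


Put-call parity: C - P = S_0 * exp(-qT) - K * exp(-rT).
S_0 * exp(-qT) = 101.1500 * 0.97701820 = 98.82539080
K * exp(-rT) = 99.6800 * 0.96319442 = 96.01121956
C = P + S*exp(-qT) - K*exp(-rT)
C = 11.7045 + 98.82539080 - 96.01121956 = 14.5187

Answer: Call price = 14.5187


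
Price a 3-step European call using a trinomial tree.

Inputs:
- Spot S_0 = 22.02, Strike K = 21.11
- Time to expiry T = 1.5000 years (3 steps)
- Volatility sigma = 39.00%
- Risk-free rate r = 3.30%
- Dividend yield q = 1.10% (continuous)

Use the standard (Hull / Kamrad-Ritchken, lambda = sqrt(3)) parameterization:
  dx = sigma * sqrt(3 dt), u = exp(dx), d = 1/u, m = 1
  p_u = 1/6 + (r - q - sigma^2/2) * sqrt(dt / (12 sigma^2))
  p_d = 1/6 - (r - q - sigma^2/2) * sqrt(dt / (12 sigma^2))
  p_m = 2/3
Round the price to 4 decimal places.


Answer: Price = V(0,0) = 4.5270

Derivation:
dt = T/N = 0.500000; dx = sigma*sqrt(3*dt) = 0.477650
u = exp(dx) = 1.612282; d = 1/u = 0.620239
p_u = 0.138377, p_m = 0.666667, p_d = 0.194956
Discount per step: exp(-r*dt) = 0.983635
Stock lattice S(k, j) with j the centered position index:
  k=0: S(0,+0) = 22.0200
  k=1: S(1,-1) = 13.6577; S(1,+0) = 22.0200; S(1,+1) = 35.5024
  k=2: S(2,-2) = 8.4710; S(2,-1) = 13.6577; S(2,+0) = 22.0200; S(2,+1) = 35.5024; S(2,+2) = 57.2400
  k=3: S(3,-3) = 5.2541; S(3,-2) = 8.4710; S(3,-1) = 13.6577; S(3,+0) = 22.0200; S(3,+1) = 35.5024; S(3,+2) = 57.2400; S(3,+3) = 92.2869
Terminal payoffs V(N, j) = max(S_T - K, 0):
  V(3,-3) = 0.000000; V(3,-2) = 0.000000; V(3,-1) = 0.000000; V(3,+0) = 0.910000; V(3,+1) = 14.392447; V(3,+2) = 36.129953; V(3,+3) = 71.176939
Backward induction: V(k, j) = exp(-r*dt) * [p_u * V(k+1, j+1) + p_m * V(k+1, j) + p_d * V(k+1, j-1)]
  V(2,-2) = exp(-r*dt) * [p_u*0.000000 + p_m*0.000000 + p_d*0.000000] = 0.000000
  V(2,-1) = exp(-r*dt) * [p_u*0.910000 + p_m*0.000000 + p_d*0.000000] = 0.123863
  V(2,+0) = exp(-r*dt) * [p_u*14.392447 + p_m*0.910000 + p_d*0.000000] = 2.555733
  V(2,+1) = exp(-r*dt) * [p_u*36.129953 + p_m*14.392447 + p_d*0.910000] = 14.530198
  V(2,+2) = exp(-r*dt) * [p_u*71.176939 + p_m*36.129953 + p_d*14.392447] = 36.140529
  V(1,-1) = exp(-r*dt) * [p_u*2.555733 + p_m*0.123863 + p_d*0.000000] = 0.429091
  V(1,+0) = exp(-r*dt) * [p_u*14.530198 + p_m*2.555733 + p_d*0.123863] = 3.677436
  V(1,+1) = exp(-r*dt) * [p_u*36.140529 + p_m*14.530198 + p_d*2.555733] = 14.937564
  V(0,+0) = exp(-r*dt) * [p_u*14.937564 + p_m*3.677436 + p_d*0.429091] = 4.526981


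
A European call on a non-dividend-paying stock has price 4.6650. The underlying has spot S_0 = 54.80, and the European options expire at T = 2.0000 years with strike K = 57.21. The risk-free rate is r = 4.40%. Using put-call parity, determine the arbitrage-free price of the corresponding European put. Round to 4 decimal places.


Answer: Put price = 2.2557

Derivation:
Put-call parity: C - P = S_0 * exp(-qT) - K * exp(-rT).
S_0 * exp(-qT) = 54.8000 * 1.00000000 = 54.80000000
K * exp(-rT) = 57.2100 * 0.91576088 = 52.39067976
P = C - S*exp(-qT) + K*exp(-rT)
P = 4.6650 - 54.80000000 + 52.39067976 = 2.2557


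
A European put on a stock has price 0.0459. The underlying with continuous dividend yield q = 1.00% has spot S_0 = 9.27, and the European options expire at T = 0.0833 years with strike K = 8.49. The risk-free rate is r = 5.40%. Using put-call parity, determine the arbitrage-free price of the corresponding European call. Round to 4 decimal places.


Put-call parity: C - P = S_0 * exp(-qT) - K * exp(-rT).
S_0 * exp(-qT) = 9.2700 * 0.99916735 = 9.26228131
K * exp(-rT) = 8.4900 * 0.99551190 = 8.45189605
C = P + S*exp(-qT) - K*exp(-rT)
C = 0.0459 + 9.26228131 - 8.45189605 = 0.8563

Answer: Call price = 0.8563


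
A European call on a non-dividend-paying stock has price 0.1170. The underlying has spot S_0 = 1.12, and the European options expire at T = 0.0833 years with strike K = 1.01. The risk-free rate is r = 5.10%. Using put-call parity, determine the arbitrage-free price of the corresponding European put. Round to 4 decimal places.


Put-call parity: C - P = S_0 * exp(-qT) - K * exp(-rT).
S_0 * exp(-qT) = 1.1200 * 1.00000000 = 1.12000000
K * exp(-rT) = 1.0100 * 0.99576071 = 1.00571832
P = C - S*exp(-qT) + K*exp(-rT)
P = 0.1170 - 1.12000000 + 1.00571832 = 0.0027

Answer: Put price = 0.0027


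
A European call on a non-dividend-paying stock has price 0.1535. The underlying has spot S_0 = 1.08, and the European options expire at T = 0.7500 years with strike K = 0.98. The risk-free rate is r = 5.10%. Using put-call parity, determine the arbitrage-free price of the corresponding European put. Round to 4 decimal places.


Answer: Put price = 0.0167

Derivation:
Put-call parity: C - P = S_0 * exp(-qT) - K * exp(-rT).
S_0 * exp(-qT) = 1.0800 * 1.00000000 = 1.08000000
K * exp(-rT) = 0.9800 * 0.96247229 = 0.94322285
P = C - S*exp(-qT) + K*exp(-rT)
P = 0.1535 - 1.08000000 + 0.94322285 = 0.0167


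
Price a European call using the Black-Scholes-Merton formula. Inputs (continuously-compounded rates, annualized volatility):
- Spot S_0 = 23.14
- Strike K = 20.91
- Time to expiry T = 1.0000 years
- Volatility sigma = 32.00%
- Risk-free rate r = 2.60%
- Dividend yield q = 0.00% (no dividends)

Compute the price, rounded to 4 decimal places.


d1 = (ln(S/K) + (r - q + 0.5*sigma^2) * T) / (sigma * sqrt(T)) = 0.55792253
d2 = d1 - sigma * sqrt(T) = 0.23792253
exp(-rT) = 0.97433509; exp(-qT) = 1.00000000
C = S_0 * exp(-qT) * N(d1) - K * exp(-rT) * N(d2)
N(d1) = 0.71155136; N(d2) = 0.59402941
C = 23.1400 * 1.00000000 * 0.71155136 - 20.9100 * 0.97433509 * 0.59402941 = 4.3629

Answer: Price = 4.3629


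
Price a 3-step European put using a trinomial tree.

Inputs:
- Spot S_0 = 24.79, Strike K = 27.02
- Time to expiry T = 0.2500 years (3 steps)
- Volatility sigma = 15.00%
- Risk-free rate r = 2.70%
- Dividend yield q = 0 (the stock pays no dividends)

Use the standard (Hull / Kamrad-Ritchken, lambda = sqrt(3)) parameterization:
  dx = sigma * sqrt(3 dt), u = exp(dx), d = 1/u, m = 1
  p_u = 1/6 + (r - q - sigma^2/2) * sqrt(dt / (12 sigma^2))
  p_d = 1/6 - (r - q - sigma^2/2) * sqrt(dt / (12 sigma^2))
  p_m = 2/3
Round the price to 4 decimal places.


Answer: Price = V(0,0) = 2.1788

Derivation:
dt = T/N = 0.083333; dx = sigma*sqrt(3*dt) = 0.075000
u = exp(dx) = 1.077884; d = 1/u = 0.927743
p_u = 0.175417, p_m = 0.666667, p_d = 0.157917
Discount per step: exp(-r*dt) = 0.997753
Stock lattice S(k, j) with j the centered position index:
  k=0: S(0,+0) = 24.7900
  k=1: S(1,-1) = 22.9988; S(1,+0) = 24.7900; S(1,+1) = 26.7207
  k=2: S(2,-2) = 21.3370; S(2,-1) = 22.9988; S(2,+0) = 24.7900; S(2,+1) = 26.7207; S(2,+2) = 28.8019
  k=3: S(3,-3) = 19.7952; S(3,-2) = 21.3370; S(3,-1) = 22.9988; S(3,+0) = 24.7900; S(3,+1) = 26.7207; S(3,+2) = 28.8019; S(3,+3) = 31.0451
Terminal payoffs V(N, j) = max(K - S_T, 0):
  V(3,-3) = 7.224783; V(3,-2) = 5.683049; V(3,-1) = 4.021239; V(3,+0) = 2.230000; V(3,+1) = 0.299252; V(3,+2) = 0.000000; V(3,+3) = 0.000000
Backward induction: V(k, j) = exp(-r*dt) * [p_u * V(k+1, j+1) + p_m * V(k+1, j) + p_d * V(k+1, j-1)]
  V(2,-2) = exp(-r*dt) * [p_u*4.021239 + p_m*5.683049 + p_d*7.224783] = 5.622341
  V(2,-1) = exp(-r*dt) * [p_u*2.230000 + p_m*4.021239 + p_d*5.683049] = 3.960532
  V(2,+0) = exp(-r*dt) * [p_u*0.299252 + p_m*2.230000 + p_d*4.021239] = 2.169295
  V(2,+1) = exp(-r*dt) * [p_u*0.000000 + p_m*0.299252 + p_d*2.230000] = 0.550416
  V(2,+2) = exp(-r*dt) * [p_u*0.000000 + p_m*0.000000 + p_d*0.299252] = 0.047151
  V(1,-1) = exp(-r*dt) * [p_u*2.169295 + p_m*3.960532 + p_d*5.622341] = 3.899962
  V(1,+0) = exp(-r*dt) * [p_u*0.550416 + p_m*2.169295 + p_d*3.960532] = 2.163310
  V(1,+1) = exp(-r*dt) * [p_u*0.047151 + p_m*0.550416 + p_d*2.169295] = 0.716169
  V(0,+0) = exp(-r*dt) * [p_u*0.716169 + p_m*2.163310 + p_d*3.899962] = 2.178796


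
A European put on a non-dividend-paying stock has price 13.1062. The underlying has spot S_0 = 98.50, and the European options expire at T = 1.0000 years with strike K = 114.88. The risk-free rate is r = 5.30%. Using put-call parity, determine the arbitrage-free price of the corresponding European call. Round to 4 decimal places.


Answer: Call price = 2.6563

Derivation:
Put-call parity: C - P = S_0 * exp(-qT) - K * exp(-rT).
S_0 * exp(-qT) = 98.5000 * 1.00000000 = 98.50000000
K * exp(-rT) = 114.8800 * 0.94838001 = 108.94989583
C = P + S*exp(-qT) - K*exp(-rT)
C = 13.1062 + 98.50000000 - 108.94989583 = 2.6563


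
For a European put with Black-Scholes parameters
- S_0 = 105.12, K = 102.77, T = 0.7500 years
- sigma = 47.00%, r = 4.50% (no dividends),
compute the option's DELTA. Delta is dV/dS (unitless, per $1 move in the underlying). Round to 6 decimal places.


d1 = 0.3419794849; d2 = -0.0650524549
phi(d1) = 0.3762830910; exp(-qT) = 1.0000000000; exp(-rT) = 0.9668131777
N(-d1) = 0.3661831656
Delta = -exp(-qT) * N(-d1) = -1.0000000000 * 0.3661831656 = -0.366183

Answer: Delta = -0.366183


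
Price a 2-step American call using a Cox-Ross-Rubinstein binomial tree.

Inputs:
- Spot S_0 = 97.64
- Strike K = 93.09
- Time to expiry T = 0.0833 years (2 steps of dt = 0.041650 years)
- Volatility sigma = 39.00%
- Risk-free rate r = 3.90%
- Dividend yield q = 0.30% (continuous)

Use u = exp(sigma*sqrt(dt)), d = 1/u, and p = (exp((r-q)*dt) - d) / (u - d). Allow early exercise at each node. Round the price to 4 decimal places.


Answer: Price = V(0,0) = 7.3778

Derivation:
dt = T/N = 0.041650
u = exp(sigma*sqrt(dt)) = 1.082846; d = 1/u = 0.923493
p = (exp((r-q)*dt) - d) / (u - d) = 0.489529
Discount per step: exp(-r*dt) = 0.998377
Stock lattice S(k, i) with i counting down-moves:
  k=0: S(0,0) = 97.6400
  k=1: S(1,0) = 105.7291; S(1,1) = 90.1698
  k=2: S(2,0) = 114.4883; S(2,1) = 97.6400; S(2,2) = 83.2712
Terminal payoffs V(N, i) = max(S_T - K, 0):
  V(2,0) = 21.398254; V(2,1) = 4.550000; V(2,2) = 0.000000
Backward induction: V(k, i) = exp(-r*dt) * [p * V(k+1, i) + (1-p) * V(k+1, i+1)]; then take max(V_cont, immediate exercise) for American.
  V(1,0) = exp(-r*dt) * [p*21.398254 + (1-p)*4.550000] = 12.776933; exercise = 12.639055; V(1,0) = max -> 12.776933
  V(1,1) = exp(-r*dt) * [p*4.550000 + (1-p)*0.000000] = 2.223741; exercise = 0.000000; V(1,1) = max -> 2.223741
  V(0,0) = exp(-r*dt) * [p*12.776933 + (1-p)*2.223741] = 7.377838; exercise = 4.550000; V(0,0) = max -> 7.377838


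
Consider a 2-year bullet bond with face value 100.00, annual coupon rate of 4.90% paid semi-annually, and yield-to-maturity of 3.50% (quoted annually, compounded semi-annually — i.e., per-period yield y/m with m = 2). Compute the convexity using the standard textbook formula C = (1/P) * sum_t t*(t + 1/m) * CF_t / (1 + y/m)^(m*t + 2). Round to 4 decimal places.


Coupon per period c = face * coupon_rate / m = 2.450000
Periods per year m = 2; per-period yield y/m = 0.017500
Number of cashflows N = 4
Cashflows (t years, CF_t, discount factor 1/(1+y/m)^(m*t), PV):
  t = 0.5000: CF_t = 2.450000, DF = 0.982801, PV = 2.407862
  t = 1.0000: CF_t = 2.450000, DF = 0.965898, PV = 2.366450
  t = 1.5000: CF_t = 2.450000, DF = 0.949285, PV = 2.325749
  t = 2.0000: CF_t = 102.450000, DF = 0.932959, PV = 95.581599
Price P = sum_t PV_t = 102.681660
Convexity numerator sum_t t*(t + 1/m) * CF_t / (1+y/m)^(m*t + 2):
  t = 0.5000: term = 1.162874
  t = 1.0000: term = 3.428623
  t = 1.5000: term = 6.739307
  t = 2.0000: term = 461.610267
Convexity = (1/P) * sum = 472.941071 / 102.681660 = 4.605896

Answer: Convexity = 4.6059


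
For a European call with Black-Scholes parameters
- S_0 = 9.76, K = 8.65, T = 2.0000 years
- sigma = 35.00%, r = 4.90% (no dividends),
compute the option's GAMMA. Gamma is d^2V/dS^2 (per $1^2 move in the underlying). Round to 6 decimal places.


d1 = 0.6893949270; d2 = 0.1944201802
phi(d1) = 0.3145629022; exp(-qT) = 1.0000000000; exp(-rT) = 0.9066489038
Gamma = exp(-qT) * phi(d1) / (S * sigma * sqrt(T)) = 1.0000000000 * 0.3145629022 / (9.7600 * 0.3500 * 1.4142135624) = 0.065114

Answer: Gamma = 0.065114


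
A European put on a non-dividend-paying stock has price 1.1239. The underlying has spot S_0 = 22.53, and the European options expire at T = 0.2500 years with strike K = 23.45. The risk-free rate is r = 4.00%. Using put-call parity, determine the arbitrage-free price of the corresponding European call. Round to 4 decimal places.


Answer: Call price = 0.4372

Derivation:
Put-call parity: C - P = S_0 * exp(-qT) - K * exp(-rT).
S_0 * exp(-qT) = 22.5300 * 1.00000000 = 22.53000000
K * exp(-rT) = 23.4500 * 0.99004983 = 23.21666860
C = P + S*exp(-qT) - K*exp(-rT)
C = 1.1239 + 22.53000000 - 23.21666860 = 0.4372


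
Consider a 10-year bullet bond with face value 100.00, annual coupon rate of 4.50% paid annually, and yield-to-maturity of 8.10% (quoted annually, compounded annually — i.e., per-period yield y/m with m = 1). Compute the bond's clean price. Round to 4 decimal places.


Answer: Price = 75.9523

Derivation:
Coupon per period c = face * coupon_rate / m = 4.500000
Periods per year m = 1; per-period yield y/m = 0.081000
Number of cashflows N = 10
Cashflows (t years, CF_t, discount factor 1/(1+y/m)^(m*t), PV):
  t = 1.0000: CF_t = 4.500000, DF = 0.925069, PV = 4.162812
  t = 2.0000: CF_t = 4.500000, DF = 0.855753, PV = 3.850890
  t = 3.0000: CF_t = 4.500000, DF = 0.791631, PV = 3.562341
  t = 4.0000: CF_t = 4.500000, DF = 0.732314, PV = 3.295412
  t = 5.0000: CF_t = 4.500000, DF = 0.677441, PV = 3.048485
  t = 6.0000: CF_t = 4.500000, DF = 0.626680, PV = 2.820060
  t = 7.0000: CF_t = 4.500000, DF = 0.579722, PV = 2.608751
  t = 8.0000: CF_t = 4.500000, DF = 0.536284, PV = 2.413276
  t = 9.0000: CF_t = 4.500000, DF = 0.496099, PV = 2.232448
  t = 10.0000: CF_t = 104.500000, DF = 0.458926, PV = 47.957811
Price P = sum_t PV_t = 75.952285


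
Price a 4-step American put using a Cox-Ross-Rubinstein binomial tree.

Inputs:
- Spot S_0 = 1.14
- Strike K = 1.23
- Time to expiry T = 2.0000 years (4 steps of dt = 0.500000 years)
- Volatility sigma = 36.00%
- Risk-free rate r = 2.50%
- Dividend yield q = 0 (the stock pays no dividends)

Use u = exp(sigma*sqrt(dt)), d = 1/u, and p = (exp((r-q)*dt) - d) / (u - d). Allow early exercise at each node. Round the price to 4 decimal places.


dt = T/N = 0.500000
u = exp(sigma*sqrt(dt)) = 1.289892; d = 1/u = 0.775259
p = (exp((r-q)*dt) - d) / (u - d) = 0.461143
Discount per step: exp(-r*dt) = 0.987578
Stock lattice S(k, i) with i counting down-moves:
  k=0: S(0,0) = 1.1400
  k=1: S(1,0) = 1.4705; S(1,1) = 0.8838
  k=2: S(2,0) = 1.8968; S(2,1) = 1.1400; S(2,2) = 0.6852
  k=3: S(3,0) = 2.4466; S(3,1) = 1.4705; S(3,2) = 0.8838; S(3,3) = 0.5312
  k=4: S(4,0) = 3.1559; S(4,1) = 1.8968; S(4,2) = 1.1400; S(4,3) = 0.6852; S(4,4) = 0.4118
Terminal payoffs V(N, i) = max(K - S_T, 0):
  V(4,0) = 0.000000; V(4,1) = 0.000000; V(4,2) = 0.090000; V(4,3) = 0.544830; V(4,4) = 0.818195
Backward induction: V(k, i) = exp(-r*dt) * [p * V(k+1, i) + (1-p) * V(k+1, i+1)]; then take max(V_cont, immediate exercise) for American.
  V(3,0) = exp(-r*dt) * [p*0.000000 + (1-p)*0.000000] = 0.000000; exercise = 0.000000; V(3,0) = max -> 0.000000
  V(3,1) = exp(-r*dt) * [p*0.000000 + (1-p)*0.090000] = 0.047895; exercise = 0.000000; V(3,1) = max -> 0.047895
  V(3,2) = exp(-r*dt) * [p*0.090000 + (1-p)*0.544830] = 0.330926; exercise = 0.346205; V(3,2) = max -> 0.346205
  V(3,3) = exp(-r*dt) * [p*0.544830 + (1-p)*0.818195] = 0.683537; exercise = 0.698816; V(3,3) = max -> 0.698816
  V(2,0) = exp(-r*dt) * [p*0.000000 + (1-p)*0.047895] = 0.025488; exercise = 0.000000; V(2,0) = max -> 0.025488
  V(2,1) = exp(-r*dt) * [p*0.047895 + (1-p)*0.346205] = 0.206049; exercise = 0.090000; V(2,1) = max -> 0.206049
  V(2,2) = exp(-r*dt) * [p*0.346205 + (1-p)*0.698816] = 0.529551; exercise = 0.544830; V(2,2) = max -> 0.544830
  V(1,0) = exp(-r*dt) * [p*0.025488 + (1-p)*0.206049] = 0.121259; exercise = 0.000000; V(1,0) = max -> 0.121259
  V(1,1) = exp(-r*dt) * [p*0.206049 + (1-p)*0.544830] = 0.383776; exercise = 0.346205; V(1,1) = max -> 0.383776
  V(0,0) = exp(-r*dt) * [p*0.121259 + (1-p)*0.383776] = 0.259455; exercise = 0.090000; V(0,0) = max -> 0.259455

Answer: Price = V(0,0) = 0.2595


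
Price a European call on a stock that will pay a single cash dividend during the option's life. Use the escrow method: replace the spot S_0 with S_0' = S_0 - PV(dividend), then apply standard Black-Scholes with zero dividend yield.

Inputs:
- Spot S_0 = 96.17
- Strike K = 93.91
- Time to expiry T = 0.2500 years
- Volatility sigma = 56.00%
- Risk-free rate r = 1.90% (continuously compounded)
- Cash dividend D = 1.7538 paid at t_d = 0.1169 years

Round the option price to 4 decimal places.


PV(D) = D * exp(-r * t_d) = 1.7538 * 0.99778136 = 1.74990896
S_0' = S_0 - PV(D) = 96.1700 - 1.74990896 = 94.42009104
d1 = (ln(S_0'/K) + (r + sigma^2/2)*T) / (sigma*sqrt(T)) = 0.17631072
d2 = d1 - sigma*sqrt(T) = -0.10368928
exp(-rT) = 0.99526126
N(d1) = 0.56997508; N(d2) = 0.45870797
C = S_0' * N(d1) - K * exp(-rT) * N(d2) = 94.42009104 * 0.56997508 - 93.9100 * 0.99526126 * 0.45870797 = 10.9440

Answer: Price = 10.9440


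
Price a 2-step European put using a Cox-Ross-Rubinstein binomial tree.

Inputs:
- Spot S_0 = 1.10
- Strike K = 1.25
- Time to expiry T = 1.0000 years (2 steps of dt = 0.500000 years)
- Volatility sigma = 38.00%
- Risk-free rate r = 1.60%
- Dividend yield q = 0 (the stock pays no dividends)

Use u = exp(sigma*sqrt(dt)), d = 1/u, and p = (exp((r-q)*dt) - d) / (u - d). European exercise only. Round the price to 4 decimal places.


Answer: Price = V(0,0) = 0.2551

Derivation:
dt = T/N = 0.500000
u = exp(sigma*sqrt(dt)) = 1.308263; d = 1/u = 0.764372
p = (exp((r-q)*dt) - d) / (u - d) = 0.447994
Discount per step: exp(-r*dt) = 0.992032
Stock lattice S(k, i) with i counting down-moves:
  k=0: S(0,0) = 1.1000
  k=1: S(1,0) = 1.4391; S(1,1) = 0.8408
  k=2: S(2,0) = 1.8827; S(2,1) = 1.1000; S(2,2) = 0.6427
Terminal payoffs V(N, i) = max(K - S_T, 0):
  V(2,0) = 0.000000; V(2,1) = 0.150000; V(2,2) = 0.607309
Backward induction: V(k, i) = exp(-r*dt) * [p * V(k+1, i) + (1-p) * V(k+1, i+1)].
  V(1,0) = exp(-r*dt) * [p*0.000000 + (1-p)*0.150000] = 0.082141
  V(1,1) = exp(-r*dt) * [p*0.150000 + (1-p)*0.607309] = 0.399231
  V(0,0) = exp(-r*dt) * [p*0.082141 + (1-p)*0.399231] = 0.255127


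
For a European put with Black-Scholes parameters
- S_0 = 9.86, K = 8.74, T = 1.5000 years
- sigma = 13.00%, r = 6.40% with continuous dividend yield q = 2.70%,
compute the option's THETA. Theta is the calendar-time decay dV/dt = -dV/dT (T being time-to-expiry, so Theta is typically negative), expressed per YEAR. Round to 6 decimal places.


d1 = 1.1854963766; d2 = 1.0262795433
phi(d1) = 0.1975745371; exp(-qT) = 0.9603091645; exp(-rT) = 0.9084640161
Theta = -S*exp(-qT)*phi(d1)*sigma/(2*sqrt(T)) + r*K*exp(-rT)*N(-d2) - q*S*exp(-qT)*N(-d1)
N(-d1) = 0.1179106232; N(-d2) = 0.1523799185; sqrt(T) = 1.2247448714
Term 1 = -9.8600 * 0.9603091645 * 0.1975745371 * 0.1300 / (2 * 1.2247448714) = -0.0992856969
Term 2 = 0.0640 * 8.7400 * 0.9084640161 * 0.1523799185 = 0.0774331405
Term 3 = -0.0270 * 9.8600 * 0.9603091645 * 0.1179106232 = -0.0301442642
Theta = -0.0992856969 + (0.0774331405) + (-0.0301442642) = -0.051997

Answer: Theta = -0.051997


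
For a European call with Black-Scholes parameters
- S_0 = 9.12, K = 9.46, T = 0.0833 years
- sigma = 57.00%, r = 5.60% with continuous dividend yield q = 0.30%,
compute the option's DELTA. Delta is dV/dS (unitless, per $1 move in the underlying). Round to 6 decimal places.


Answer: Delta = 0.454743

Derivation:
d1 = -0.1133996528; d2 = -0.2779115672
phi(d1) = 0.3963854138; exp(-qT) = 0.9997501312; exp(-rT) = 0.9953460633
N(d1) = 0.4548568575
Delta = exp(-qT) * N(d1) = 0.9997501312 * 0.4548568575 = 0.454743


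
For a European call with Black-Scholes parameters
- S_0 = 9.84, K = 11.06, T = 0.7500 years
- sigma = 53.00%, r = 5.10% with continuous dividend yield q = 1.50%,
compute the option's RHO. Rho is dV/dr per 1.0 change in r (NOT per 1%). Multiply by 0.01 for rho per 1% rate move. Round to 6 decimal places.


Answer: Rho = 2.676965

Derivation:
d1 = 0.0336785078; d2 = -0.4253149562
phi(d1) = 0.3987160960; exp(-qT) = 0.9888130446; exp(-rT) = 0.9624722927
N(d2) = 0.3353035461
Rho = K*T*exp(-rT)*N(d2) = 11.0600 * 0.7500 * 0.9624722927 * 0.3353035461 = 2.676965


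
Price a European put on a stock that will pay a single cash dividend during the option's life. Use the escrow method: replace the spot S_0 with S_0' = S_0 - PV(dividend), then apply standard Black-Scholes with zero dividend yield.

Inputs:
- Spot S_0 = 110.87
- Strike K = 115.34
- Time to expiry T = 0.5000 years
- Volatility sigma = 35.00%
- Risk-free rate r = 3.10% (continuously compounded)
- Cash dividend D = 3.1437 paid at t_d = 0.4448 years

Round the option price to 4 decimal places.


PV(D) = D * exp(-r * t_d) = 3.1437 * 0.98630583 = 3.10064964
S_0' = S_0 - PV(D) = 110.8700 - 3.10064964 = 107.76935036
d1 = (ln(S_0'/K) + (r + sigma^2/2)*T) / (sigma*sqrt(T)) = -0.08794788
d2 = d1 - sigma*sqrt(T) = -0.33543525
exp(-rT) = 0.98461951
N(-d1) = 0.53504095; N(-d2) = 0.63135161
P = K * exp(-rT) * N(-d2) - S_0' * N(-d1) = 115.3400 * 0.98461951 * 0.63135161 - 107.76935036 * 0.53504095 = 14.0391

Answer: Price = 14.0391


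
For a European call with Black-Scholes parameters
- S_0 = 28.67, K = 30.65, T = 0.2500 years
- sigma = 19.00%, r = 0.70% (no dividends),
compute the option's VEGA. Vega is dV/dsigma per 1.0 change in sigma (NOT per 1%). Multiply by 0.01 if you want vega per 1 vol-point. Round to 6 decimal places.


Answer: Vega = 4.668580

Derivation:
d1 = -0.6370408683; d2 = -0.7320408683
phi(d1) = 0.3256770388; exp(-qT) = 1.0000000000; exp(-rT) = 0.9982515304
Vega = S * exp(-qT) * phi(d1) * sqrt(T) = 28.6700 * 1.0000000000 * 0.3256770388 * 0.5000000000 = 4.668580


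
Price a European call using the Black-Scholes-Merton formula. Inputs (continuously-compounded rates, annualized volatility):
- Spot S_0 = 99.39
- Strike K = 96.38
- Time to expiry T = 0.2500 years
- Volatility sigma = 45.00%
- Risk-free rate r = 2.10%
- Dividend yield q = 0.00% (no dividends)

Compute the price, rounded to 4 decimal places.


d1 = (ln(S/K) + (r - q + 0.5*sigma^2) * T) / (sigma * sqrt(T)) = 0.27251242
d2 = d1 - sigma * sqrt(T) = 0.04751242
exp(-rT) = 0.99476376; exp(-qT) = 1.00000000
C = S_0 * exp(-qT) * N(d1) - K * exp(-rT) * N(d2)
N(d1) = 0.60738598; N(d2) = 0.51894758
C = 99.3900 * 1.00000000 * 0.60738598 - 96.3800 * 0.99476376 * 0.51894758 = 10.6138

Answer: Price = 10.6138


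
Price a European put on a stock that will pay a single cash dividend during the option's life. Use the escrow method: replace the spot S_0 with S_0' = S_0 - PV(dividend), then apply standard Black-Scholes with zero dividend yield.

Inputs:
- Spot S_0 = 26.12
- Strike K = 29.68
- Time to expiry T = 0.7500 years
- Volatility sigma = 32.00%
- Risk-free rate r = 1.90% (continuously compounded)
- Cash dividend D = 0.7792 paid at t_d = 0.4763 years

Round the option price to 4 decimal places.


Answer: Price = 5.3566

Derivation:
PV(D) = D * exp(-r * t_d) = 0.7792 * 0.99099113 = 0.77218028
S_0' = S_0 - PV(D) = 26.1200 - 0.77218028 = 25.34781972
d1 = (ln(S_0'/K) + (r + sigma^2/2)*T) / (sigma*sqrt(T)) = -0.37935773
d2 = d1 - sigma*sqrt(T) = -0.65648586
exp(-rT) = 0.98585105
N(-d1) = 0.64778888; N(-d2) = 0.74424422
P = K * exp(-rT) * N(-d2) - S_0' * N(-d1) = 29.6800 * 0.98585105 * 0.74424422 - 25.34781972 * 0.64778888 = 5.3566


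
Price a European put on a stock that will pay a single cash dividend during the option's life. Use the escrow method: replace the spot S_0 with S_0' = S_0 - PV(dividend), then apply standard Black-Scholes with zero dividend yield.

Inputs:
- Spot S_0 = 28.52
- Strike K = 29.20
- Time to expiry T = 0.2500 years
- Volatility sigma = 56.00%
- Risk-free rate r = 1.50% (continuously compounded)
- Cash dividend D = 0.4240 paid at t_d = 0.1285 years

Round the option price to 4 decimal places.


PV(D) = D * exp(-r * t_d) = 0.4240 * 0.99807436 = 0.42318353
S_0' = S_0 - PV(D) = 28.5200 - 0.42318353 = 28.09681647
d1 = (ln(S_0'/K) + (r + sigma^2/2)*T) / (sigma*sqrt(T)) = 0.01584846
d2 = d1 - sigma*sqrt(T) = -0.26415154
exp(-rT) = 0.99625702
N(-d1) = 0.49367765; N(-d2) = 0.60416843
P = K * exp(-rT) * N(-d2) - S_0' * N(-d1) = 29.2000 * 0.99625702 * 0.60416843 - 28.09681647 * 0.49367765 = 3.7049

Answer: Price = 3.7049


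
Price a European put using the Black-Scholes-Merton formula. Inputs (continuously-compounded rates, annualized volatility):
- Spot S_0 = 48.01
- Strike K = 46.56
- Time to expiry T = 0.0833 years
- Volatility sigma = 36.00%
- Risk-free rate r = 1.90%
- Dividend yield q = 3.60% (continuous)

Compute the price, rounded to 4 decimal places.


d1 = (ln(S/K) + (r - q + 0.5*sigma^2) * T) / (sigma * sqrt(T)) = 0.33347935
d2 = d1 - sigma * sqrt(T) = 0.22957709
exp(-rT) = 0.99841855; exp(-qT) = 0.99700569
P = K * exp(-rT) * N(-d2) - S_0 * exp(-qT) * N(-d1)
N(-d1) = 0.36938624; N(-d2) = 0.40921020
P = 46.5600 * 0.99841855 * 0.40921020 - 48.0100 * 0.99700569 * 0.36938624 = 1.3416

Answer: Price = 1.3416


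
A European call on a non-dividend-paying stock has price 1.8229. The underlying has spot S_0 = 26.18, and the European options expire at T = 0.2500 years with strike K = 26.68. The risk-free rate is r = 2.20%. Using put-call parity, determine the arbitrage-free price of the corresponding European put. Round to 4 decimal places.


Put-call parity: C - P = S_0 * exp(-qT) - K * exp(-rT).
S_0 * exp(-qT) = 26.1800 * 1.00000000 = 26.18000000
K * exp(-rT) = 26.6800 * 0.99451510 = 26.53366280
P = C - S*exp(-qT) + K*exp(-rT)
P = 1.8229 - 26.18000000 + 26.53366280 = 2.1766

Answer: Put price = 2.1766


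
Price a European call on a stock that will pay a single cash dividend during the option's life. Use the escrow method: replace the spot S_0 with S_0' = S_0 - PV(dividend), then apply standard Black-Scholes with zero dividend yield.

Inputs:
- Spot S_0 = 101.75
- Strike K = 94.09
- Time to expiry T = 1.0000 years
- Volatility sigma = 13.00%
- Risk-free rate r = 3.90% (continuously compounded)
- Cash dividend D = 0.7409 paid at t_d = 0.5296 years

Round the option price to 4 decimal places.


PV(D) = D * exp(-r * t_d) = 0.7409 * 0.97955744 = 0.72575411
S_0' = S_0 - PV(D) = 101.7500 - 0.72575411 = 101.02424589
d1 = (ln(S_0'/K) + (r + sigma^2/2)*T) / (sigma*sqrt(T)) = 0.91199058
d2 = d1 - sigma*sqrt(T) = 0.78199058
exp(-rT) = 0.96175071
N(d1) = 0.81911316; N(d2) = 0.78288995
C = S_0' * N(d1) - K * exp(-rT) * N(d2) = 101.02424589 * 0.81911316 - 94.0900 * 0.96175071 * 0.78288995 = 11.9057

Answer: Price = 11.9057


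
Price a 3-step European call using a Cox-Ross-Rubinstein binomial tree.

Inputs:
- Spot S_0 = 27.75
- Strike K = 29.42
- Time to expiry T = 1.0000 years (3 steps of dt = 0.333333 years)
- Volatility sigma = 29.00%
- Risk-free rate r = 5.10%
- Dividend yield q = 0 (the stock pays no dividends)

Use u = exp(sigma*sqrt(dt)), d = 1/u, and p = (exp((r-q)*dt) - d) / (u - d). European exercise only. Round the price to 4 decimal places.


Answer: Price = V(0,0) = 3.2914

Derivation:
dt = T/N = 0.333333
u = exp(sigma*sqrt(dt)) = 1.182264; d = 1/u = 0.845834
p = (exp((r-q)*dt) - d) / (u - d) = 0.509202
Discount per step: exp(-r*dt) = 0.983144
Stock lattice S(k, i) with i counting down-moves:
  k=0: S(0,0) = 27.7500
  k=1: S(1,0) = 32.8078; S(1,1) = 23.4719
  k=2: S(2,0) = 38.7875; S(2,1) = 27.7500; S(2,2) = 19.8533
  k=3: S(3,0) = 45.8571; S(3,1) = 32.8078; S(3,2) = 23.4719; S(3,3) = 16.7926
Terminal payoffs V(N, i) = max(S_T - K, 0):
  V(3,0) = 16.437125; V(3,1) = 3.387837; V(3,2) = 0.000000; V(3,3) = 0.000000
Backward induction: V(k, i) = exp(-r*dt) * [p * V(k+1, i) + (1-p) * V(k+1, i+1)].
  V(2,0) = exp(-r*dt) * [p*16.437125 + (1-p)*3.387837] = 9.863450
  V(2,1) = exp(-r*dt) * [p*3.387837 + (1-p)*0.000000] = 1.696015
  V(2,2) = exp(-r*dt) * [p*0.000000 + (1-p)*0.000000] = 0.000000
  V(1,0) = exp(-r*dt) * [p*9.863450 + (1-p)*1.696015] = 5.756199
  V(1,1) = exp(-r*dt) * [p*1.696015 + (1-p)*0.000000] = 0.849057
  V(0,0) = exp(-r*dt) * [p*5.756199 + (1-p)*0.849057] = 3.291353


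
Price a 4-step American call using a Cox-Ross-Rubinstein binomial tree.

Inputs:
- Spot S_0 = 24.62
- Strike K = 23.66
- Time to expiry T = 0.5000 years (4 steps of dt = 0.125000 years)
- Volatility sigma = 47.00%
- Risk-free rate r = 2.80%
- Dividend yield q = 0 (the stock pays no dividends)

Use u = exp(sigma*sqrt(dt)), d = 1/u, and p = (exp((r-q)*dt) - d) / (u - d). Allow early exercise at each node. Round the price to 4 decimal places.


Answer: Price = V(0,0) = 3.8124

Derivation:
dt = T/N = 0.125000
u = exp(sigma*sqrt(dt)) = 1.180774; d = 1/u = 0.846902
p = (exp((r-q)*dt) - d) / (u - d) = 0.469054
Discount per step: exp(-r*dt) = 0.996506
Stock lattice S(k, i) with i counting down-moves:
  k=0: S(0,0) = 24.6200
  k=1: S(1,0) = 29.0707; S(1,1) = 20.8507
  k=2: S(2,0) = 34.3259; S(2,1) = 24.6200; S(2,2) = 17.6585
  k=3: S(3,0) = 40.5311; S(3,1) = 29.0707; S(3,2) = 20.8507; S(3,3) = 14.9550
  k=4: S(4,0) = 47.8581; S(4,1) = 34.3259; S(4,2) = 24.6200; S(4,3) = 17.6585; S(4,4) = 12.6655
Terminal payoffs V(N, i) = max(S_T - K, 0):
  V(4,0) = 24.198058; V(4,1) = 10.665870; V(4,2) = 0.960000; V(4,3) = 0.000000; V(4,4) = 0.000000
Backward induction: V(k, i) = exp(-r*dt) * [p * V(k+1, i) + (1-p) * V(k+1, i+1)]; then take max(V_cont, immediate exercise) for American.
  V(3,0) = exp(-r*dt) * [p*24.198058 + (1-p)*10.665870] = 16.953758; exercise = 16.871093; V(3,0) = max -> 16.953758
  V(3,1) = exp(-r*dt) * [p*10.665870 + (1-p)*0.960000] = 5.493319; exercise = 5.410654; V(3,1) = max -> 5.493319
  V(3,2) = exp(-r*dt) * [p*0.960000 + (1-p)*0.000000] = 0.448719; exercise = 0.000000; V(3,2) = max -> 0.448719
  V(3,3) = exp(-r*dt) * [p*0.000000 + (1-p)*0.000000] = 0.000000; exercise = 0.000000; V(3,3) = max -> 0.000000
  V(2,0) = exp(-r*dt) * [p*16.953758 + (1-p)*5.493319] = 10.830912; exercise = 10.665870; V(2,0) = max -> 10.830912
  V(2,1) = exp(-r*dt) * [p*5.493319 + (1-p)*0.448719] = 2.805075; exercise = 0.960000; V(2,1) = max -> 2.805075
  V(2,2) = exp(-r*dt) * [p*0.448719 + (1-p)*0.000000] = 0.209738; exercise = 0.000000; V(2,2) = max -> 0.209738
  V(1,0) = exp(-r*dt) * [p*10.830912 + (1-p)*2.805075] = 6.546674; exercise = 5.410654; V(1,0) = max -> 6.546674
  V(1,1) = exp(-r*dt) * [p*2.805075 + (1-p)*0.209738] = 1.422106; exercise = 0.000000; V(1,1) = max -> 1.422106
  V(0,0) = exp(-r*dt) * [p*6.546674 + (1-p)*1.422106] = 3.812440; exercise = 0.960000; V(0,0) = max -> 3.812440


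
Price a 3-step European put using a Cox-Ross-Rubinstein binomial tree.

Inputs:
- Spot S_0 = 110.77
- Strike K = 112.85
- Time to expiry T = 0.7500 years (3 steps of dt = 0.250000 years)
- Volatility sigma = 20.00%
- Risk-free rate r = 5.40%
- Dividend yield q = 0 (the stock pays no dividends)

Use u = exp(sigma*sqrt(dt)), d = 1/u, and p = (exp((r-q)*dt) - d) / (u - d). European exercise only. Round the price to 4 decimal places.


Answer: Price = V(0,0) = 6.9494

Derivation:
dt = T/N = 0.250000
u = exp(sigma*sqrt(dt)) = 1.105171; d = 1/u = 0.904837
p = (exp((r-q)*dt) - d) / (u - d) = 0.542865
Discount per step: exp(-r*dt) = 0.986591
Stock lattice S(k, i) with i counting down-moves:
  k=0: S(0,0) = 110.7700
  k=1: S(1,0) = 122.4198; S(1,1) = 100.2288
  k=2: S(2,0) = 135.2948; S(2,1) = 110.7700; S(2,2) = 90.6908
  k=3: S(3,0) = 149.5239; S(3,1) = 122.4198; S(3,2) = 100.2288; S(3,3) = 82.0604
Terminal payoffs V(N, i) = max(K - S_T, 0):
  V(3,0) = 0.000000; V(3,1) = 0.000000; V(3,2) = 12.621159; V(3,3) = 30.789566
Backward induction: V(k, i) = exp(-r*dt) * [p * V(k+1, i) + (1-p) * V(k+1, i+1)].
  V(2,0) = exp(-r*dt) * [p*0.000000 + (1-p)*0.000000] = 0.000000
  V(2,1) = exp(-r*dt) * [p*0.000000 + (1-p)*12.621159] = 5.692203
  V(2,2) = exp(-r*dt) * [p*12.621159 + (1-p)*30.789566] = 20.645957
  V(1,0) = exp(-r*dt) * [p*0.000000 + (1-p)*5.692203] = 2.567211
  V(1,1) = exp(-r*dt) * [p*5.692203 + (1-p)*20.645957] = 12.360089
  V(0,0) = exp(-r*dt) * [p*2.567211 + (1-p)*12.360089] = 6.949422


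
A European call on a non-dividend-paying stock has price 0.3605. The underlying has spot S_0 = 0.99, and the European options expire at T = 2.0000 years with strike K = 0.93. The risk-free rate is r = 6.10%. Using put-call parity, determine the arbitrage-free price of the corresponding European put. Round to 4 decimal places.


Put-call parity: C - P = S_0 * exp(-qT) - K * exp(-rT).
S_0 * exp(-qT) = 0.9900 * 1.00000000 = 0.99000000
K * exp(-rT) = 0.9300 * 0.88514837 = 0.82318798
P = C - S*exp(-qT) + K*exp(-rT)
P = 0.3605 - 0.99000000 + 0.82318798 = 0.1937

Answer: Put price = 0.1937


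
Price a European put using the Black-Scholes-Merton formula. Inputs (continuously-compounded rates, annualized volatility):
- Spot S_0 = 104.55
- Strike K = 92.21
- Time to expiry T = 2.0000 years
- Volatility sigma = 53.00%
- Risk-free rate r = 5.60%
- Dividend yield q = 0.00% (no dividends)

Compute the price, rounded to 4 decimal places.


d1 = (ln(S/K) + (r - q + 0.5*sigma^2) * T) / (sigma * sqrt(T)) = 0.69175968
d2 = d1 - sigma * sqrt(T) = -0.05777350
exp(-rT) = 0.89404426; exp(-qT) = 1.00000000
P = K * exp(-rT) * N(-d2) - S_0 * exp(-qT) * N(-d1)
N(-d1) = 0.24454413; N(-d2) = 0.52303548
P = 92.2100 * 0.89404426 * 0.52303548 - 104.5500 * 1.00000000 * 0.24454413 = 17.5519

Answer: Price = 17.5519


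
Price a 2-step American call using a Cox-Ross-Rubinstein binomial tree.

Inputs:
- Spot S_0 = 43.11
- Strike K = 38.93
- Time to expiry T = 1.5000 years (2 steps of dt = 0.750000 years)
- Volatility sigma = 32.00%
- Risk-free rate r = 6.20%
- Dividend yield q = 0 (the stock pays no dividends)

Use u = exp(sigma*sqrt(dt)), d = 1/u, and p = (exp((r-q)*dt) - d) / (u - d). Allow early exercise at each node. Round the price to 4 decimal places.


dt = T/N = 0.750000
u = exp(sigma*sqrt(dt)) = 1.319335; d = 1/u = 0.757957
p = (exp((r-q)*dt) - d) / (u - d) = 0.515946
Discount per step: exp(-r*dt) = 0.954565
Stock lattice S(k, i) with i counting down-moves:
  k=0: S(0,0) = 43.1100
  k=1: S(1,0) = 56.8765; S(1,1) = 32.6755
  k=2: S(2,0) = 75.0392; S(2,1) = 43.1100; S(2,2) = 24.7667
Terminal payoffs V(N, i) = max(S_T - K, 0):
  V(2,0) = 36.109245; V(2,1) = 4.180000; V(2,2) = 0.000000
Backward induction: V(k, i) = exp(-r*dt) * [p * V(k+1, i) + (1-p) * V(k+1, i+1)]; then take max(V_cont, immediate exercise) for American.
  V(1,0) = exp(-r*dt) * [p*36.109245 + (1-p)*4.180000] = 19.715351; exercise = 17.946549; V(1,0) = max -> 19.715351
  V(1,1) = exp(-r*dt) * [p*4.180000 + (1-p)*0.000000] = 2.058665; exercise = 0.000000; V(1,1) = max -> 2.058665
  V(0,0) = exp(-r*dt) * [p*19.715351 + (1-p)*2.058665] = 10.661112; exercise = 4.180000; V(0,0) = max -> 10.661112

Answer: Price = V(0,0) = 10.6611


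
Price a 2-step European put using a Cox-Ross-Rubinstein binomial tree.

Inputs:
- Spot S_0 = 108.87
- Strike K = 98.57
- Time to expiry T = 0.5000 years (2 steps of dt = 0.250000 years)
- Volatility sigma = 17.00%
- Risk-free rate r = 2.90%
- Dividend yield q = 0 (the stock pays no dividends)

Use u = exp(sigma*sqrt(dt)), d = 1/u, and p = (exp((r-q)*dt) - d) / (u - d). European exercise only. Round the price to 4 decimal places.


Answer: Price = V(0,0) = 1.5164

Derivation:
dt = T/N = 0.250000
u = exp(sigma*sqrt(dt)) = 1.088717; d = 1/u = 0.918512
p = (exp((r-q)*dt) - d) / (u - d) = 0.521513
Discount per step: exp(-r*dt) = 0.992776
Stock lattice S(k, i) with i counting down-moves:
  k=0: S(0,0) = 108.8700
  k=1: S(1,0) = 118.5286; S(1,1) = 99.9984
  k=2: S(2,0) = 129.0441; S(2,1) = 108.8700; S(2,2) = 91.8498
Terminal payoffs V(N, i) = max(K - S_T, 0):
  V(2,0) = 0.000000; V(2,1) = 0.000000; V(2,2) = 6.720211
Backward induction: V(k, i) = exp(-r*dt) * [p * V(k+1, i) + (1-p) * V(k+1, i+1)].
  V(1,0) = exp(-r*dt) * [p*0.000000 + (1-p)*0.000000] = 0.000000
  V(1,1) = exp(-r*dt) * [p*0.000000 + (1-p)*6.720211] = 3.192303
  V(0,0) = exp(-r*dt) * [p*0.000000 + (1-p)*3.192303] = 1.516441


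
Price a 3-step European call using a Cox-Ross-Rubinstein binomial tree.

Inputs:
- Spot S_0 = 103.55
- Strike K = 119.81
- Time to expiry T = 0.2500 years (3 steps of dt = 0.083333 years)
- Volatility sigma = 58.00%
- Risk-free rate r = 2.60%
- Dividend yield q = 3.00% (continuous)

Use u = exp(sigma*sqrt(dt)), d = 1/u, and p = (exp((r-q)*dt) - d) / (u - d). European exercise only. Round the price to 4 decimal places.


Answer: Price = V(0,0) = 5.7571

Derivation:
dt = T/N = 0.083333
u = exp(sigma*sqrt(dt)) = 1.182264; d = 1/u = 0.845834
p = (exp((r-q)*dt) - d) / (u - d) = 0.457249
Discount per step: exp(-r*dt) = 0.997836
Stock lattice S(k, i) with i counting down-moves:
  k=0: S(0,0) = 103.5500
  k=1: S(1,0) = 122.4235; S(1,1) = 87.5862
  k=2: S(2,0) = 144.7369; S(2,1) = 103.5500; S(2,2) = 74.0834
  k=3: S(3,0) = 171.1173; S(3,1) = 122.4235; S(3,2) = 87.5862; S(3,3) = 62.6623
Terminal payoffs V(N, i) = max(S_T - K, 0):
  V(3,0) = 51.307306; V(3,1) = 2.613478; V(3,2) = 0.000000; V(3,3) = 0.000000
Backward induction: V(k, i) = exp(-r*dt) * [p * V(k+1, i) + (1-p) * V(k+1, i+1)].
  V(2,0) = exp(-r*dt) * [p*51.307306 + (1-p)*2.613478] = 24.824836
  V(2,1) = exp(-r*dt) * [p*2.613478 + (1-p)*0.000000] = 1.192424
  V(2,2) = exp(-r*dt) * [p*0.000000 + (1-p)*0.000000] = 0.000000
  V(1,0) = exp(-r*dt) * [p*24.824836 + (1-p)*1.192424] = 11.972352
  V(1,1) = exp(-r*dt) * [p*1.192424 + (1-p)*0.000000] = 0.544055
  V(0,0) = exp(-r*dt) * [p*11.972352 + (1-p)*0.544055] = 5.757145


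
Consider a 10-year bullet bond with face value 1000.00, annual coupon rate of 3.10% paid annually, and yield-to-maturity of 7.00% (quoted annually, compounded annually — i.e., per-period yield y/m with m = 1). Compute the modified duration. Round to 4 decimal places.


Coupon per period c = face * coupon_rate / m = 31.000000
Periods per year m = 1; per-period yield y/m = 0.070000
Number of cashflows N = 10
Cashflows (t years, CF_t, discount factor 1/(1+y/m)^(m*t), PV):
  t = 1.0000: CF_t = 31.000000, DF = 0.934579, PV = 28.971963
  t = 2.0000: CF_t = 31.000000, DF = 0.873439, PV = 27.076601
  t = 3.0000: CF_t = 31.000000, DF = 0.816298, PV = 25.305234
  t = 4.0000: CF_t = 31.000000, DF = 0.762895, PV = 23.649752
  t = 5.0000: CF_t = 31.000000, DF = 0.712986, PV = 22.102572
  t = 6.0000: CF_t = 31.000000, DF = 0.666342, PV = 20.656609
  t = 7.0000: CF_t = 31.000000, DF = 0.622750, PV = 19.305242
  t = 8.0000: CF_t = 31.000000, DF = 0.582009, PV = 18.042282
  t = 9.0000: CF_t = 31.000000, DF = 0.543934, PV = 16.861946
  t = 10.0000: CF_t = 1031.000000, DF = 0.508349, PV = 524.108120
Price P = sum_t PV_t = 726.080320
First compute Macaulay numerator sum_t t * PV_t:
  t * PV_t at t = 1.0000: 28.971963
  t * PV_t at t = 2.0000: 54.153201
  t * PV_t at t = 3.0000: 75.915703
  t * PV_t at t = 4.0000: 94.599006
  t * PV_t at t = 5.0000: 110.512858
  t * PV_t at t = 6.0000: 123.939654
  t * PV_t at t = 7.0000: 135.136694
  t * PV_t at t = 8.0000: 144.338258
  t * PV_t at t = 9.0000: 151.757514
  t * PV_t at t = 10.0000: 5241.081202
Macaulay duration D = 6160.406052 / 726.080320 = 8.484469
Modified duration = D / (1 + y/m) = 8.484469 / (1 + 0.070000) = 7.929410

Answer: Modified duration = 7.9294
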